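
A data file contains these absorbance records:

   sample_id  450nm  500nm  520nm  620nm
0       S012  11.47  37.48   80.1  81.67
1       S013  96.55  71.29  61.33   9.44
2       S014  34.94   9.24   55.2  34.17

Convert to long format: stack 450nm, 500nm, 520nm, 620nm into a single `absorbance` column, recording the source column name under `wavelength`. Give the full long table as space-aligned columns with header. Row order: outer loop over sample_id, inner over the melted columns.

Each (sample_id, column) pair becomes one row: 3 × 4 = 12 rows.
For example, (S012, 450nm) → absorbance=11.47.

sample_id  wavelength  absorbance
S012       450nm       11.47     
S012       500nm       37.48     
S012       520nm       80.1      
S012       620nm       81.67     
S013       450nm       96.55     
S013       500nm       71.29     
S013       520nm       61.33     
S013       620nm       9.44      
S014       450nm       34.94     
S014       500nm       9.24      
S014       520nm       55.2      
S014       620nm       34.17     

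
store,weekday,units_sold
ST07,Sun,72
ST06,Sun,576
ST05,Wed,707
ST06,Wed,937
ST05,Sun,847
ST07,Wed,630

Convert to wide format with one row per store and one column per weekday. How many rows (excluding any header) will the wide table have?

3

3 distinct store values → 3 rows.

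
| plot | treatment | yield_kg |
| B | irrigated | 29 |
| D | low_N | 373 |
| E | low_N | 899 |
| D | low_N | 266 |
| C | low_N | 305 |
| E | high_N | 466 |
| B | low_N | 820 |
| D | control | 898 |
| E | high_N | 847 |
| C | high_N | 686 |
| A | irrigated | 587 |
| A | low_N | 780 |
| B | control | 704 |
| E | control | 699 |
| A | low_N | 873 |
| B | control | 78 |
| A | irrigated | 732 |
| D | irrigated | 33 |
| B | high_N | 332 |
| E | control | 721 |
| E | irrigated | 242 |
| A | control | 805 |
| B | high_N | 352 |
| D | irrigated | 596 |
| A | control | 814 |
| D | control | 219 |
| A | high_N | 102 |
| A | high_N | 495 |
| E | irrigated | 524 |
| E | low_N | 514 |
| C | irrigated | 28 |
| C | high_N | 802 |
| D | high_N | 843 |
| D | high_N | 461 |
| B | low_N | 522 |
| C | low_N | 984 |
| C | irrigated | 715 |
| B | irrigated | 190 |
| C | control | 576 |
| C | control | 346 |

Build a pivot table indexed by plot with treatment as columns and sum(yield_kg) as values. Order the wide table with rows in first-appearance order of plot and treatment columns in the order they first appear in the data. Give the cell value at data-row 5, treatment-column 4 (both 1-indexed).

1619

With rows in first-appearance order of plot, row 5 is plot=A. treatment columns in first-appearance order: irrigated, low_N, high_N, control; column 4 is control.
Long rows with plot=A, treatment=control: 805 + 814 = 1619.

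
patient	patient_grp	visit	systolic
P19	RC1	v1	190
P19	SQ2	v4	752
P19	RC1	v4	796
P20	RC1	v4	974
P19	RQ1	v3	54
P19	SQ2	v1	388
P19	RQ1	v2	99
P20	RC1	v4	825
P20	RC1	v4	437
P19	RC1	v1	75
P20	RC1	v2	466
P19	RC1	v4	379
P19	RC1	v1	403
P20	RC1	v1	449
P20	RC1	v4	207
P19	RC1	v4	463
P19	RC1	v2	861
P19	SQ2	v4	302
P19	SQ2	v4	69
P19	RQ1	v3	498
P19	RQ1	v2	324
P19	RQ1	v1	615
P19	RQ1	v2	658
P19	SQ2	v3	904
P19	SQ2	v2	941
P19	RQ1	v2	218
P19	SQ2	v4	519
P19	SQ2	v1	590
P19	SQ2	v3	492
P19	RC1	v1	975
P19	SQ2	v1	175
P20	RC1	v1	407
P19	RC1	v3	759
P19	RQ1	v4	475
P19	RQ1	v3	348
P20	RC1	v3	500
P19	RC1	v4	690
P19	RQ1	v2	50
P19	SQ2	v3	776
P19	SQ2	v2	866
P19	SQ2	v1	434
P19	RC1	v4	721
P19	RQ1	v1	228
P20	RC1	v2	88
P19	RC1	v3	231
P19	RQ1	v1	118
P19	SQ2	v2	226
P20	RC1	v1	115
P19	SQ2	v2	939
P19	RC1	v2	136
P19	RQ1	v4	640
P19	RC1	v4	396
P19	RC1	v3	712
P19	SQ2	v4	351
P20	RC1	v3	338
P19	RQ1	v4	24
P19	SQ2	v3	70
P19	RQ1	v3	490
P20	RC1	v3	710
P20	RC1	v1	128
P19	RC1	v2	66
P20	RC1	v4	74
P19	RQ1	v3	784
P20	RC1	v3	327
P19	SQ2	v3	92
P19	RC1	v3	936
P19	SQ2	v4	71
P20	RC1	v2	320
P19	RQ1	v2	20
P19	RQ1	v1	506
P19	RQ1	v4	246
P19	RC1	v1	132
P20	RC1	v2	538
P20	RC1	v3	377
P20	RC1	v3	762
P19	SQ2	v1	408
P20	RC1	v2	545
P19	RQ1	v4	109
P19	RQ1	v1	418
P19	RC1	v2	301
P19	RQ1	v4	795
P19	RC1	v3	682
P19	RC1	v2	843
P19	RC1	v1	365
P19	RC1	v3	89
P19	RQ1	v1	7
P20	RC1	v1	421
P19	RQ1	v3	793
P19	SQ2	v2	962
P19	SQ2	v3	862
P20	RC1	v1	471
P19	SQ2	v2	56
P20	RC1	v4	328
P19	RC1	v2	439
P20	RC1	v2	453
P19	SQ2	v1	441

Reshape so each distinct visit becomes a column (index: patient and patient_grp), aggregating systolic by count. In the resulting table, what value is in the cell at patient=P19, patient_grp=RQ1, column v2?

6

Rows with patient=P19, patient_grp=RQ1 and visit=v2: systolic values are 99, 324, 658, 218, 50, 20.
6 rows match — count = 6.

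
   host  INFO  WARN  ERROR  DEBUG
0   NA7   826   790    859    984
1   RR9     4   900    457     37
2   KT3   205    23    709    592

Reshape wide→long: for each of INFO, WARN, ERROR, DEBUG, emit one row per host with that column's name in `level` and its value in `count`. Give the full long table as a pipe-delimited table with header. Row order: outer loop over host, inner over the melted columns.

| host | level | count |
| NA7 | INFO | 826 |
| NA7 | WARN | 790 |
| NA7 | ERROR | 859 |
| NA7 | DEBUG | 984 |
| RR9 | INFO | 4 |
| RR9 | WARN | 900 |
| RR9 | ERROR | 457 |
| RR9 | DEBUG | 37 |
| KT3 | INFO | 205 |
| KT3 | WARN | 23 |
| KT3 | ERROR | 709 |
| KT3 | DEBUG | 592 |

Each (host, column) pair becomes one row: 3 × 4 = 12 rows.
For example, (NA7, INFO) → count=826.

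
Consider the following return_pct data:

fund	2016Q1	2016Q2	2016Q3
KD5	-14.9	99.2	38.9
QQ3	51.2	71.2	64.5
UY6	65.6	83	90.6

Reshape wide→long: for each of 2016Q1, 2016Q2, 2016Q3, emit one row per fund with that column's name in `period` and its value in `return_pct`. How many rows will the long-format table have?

9

3 fund values × 3 melted columns = 9 rows.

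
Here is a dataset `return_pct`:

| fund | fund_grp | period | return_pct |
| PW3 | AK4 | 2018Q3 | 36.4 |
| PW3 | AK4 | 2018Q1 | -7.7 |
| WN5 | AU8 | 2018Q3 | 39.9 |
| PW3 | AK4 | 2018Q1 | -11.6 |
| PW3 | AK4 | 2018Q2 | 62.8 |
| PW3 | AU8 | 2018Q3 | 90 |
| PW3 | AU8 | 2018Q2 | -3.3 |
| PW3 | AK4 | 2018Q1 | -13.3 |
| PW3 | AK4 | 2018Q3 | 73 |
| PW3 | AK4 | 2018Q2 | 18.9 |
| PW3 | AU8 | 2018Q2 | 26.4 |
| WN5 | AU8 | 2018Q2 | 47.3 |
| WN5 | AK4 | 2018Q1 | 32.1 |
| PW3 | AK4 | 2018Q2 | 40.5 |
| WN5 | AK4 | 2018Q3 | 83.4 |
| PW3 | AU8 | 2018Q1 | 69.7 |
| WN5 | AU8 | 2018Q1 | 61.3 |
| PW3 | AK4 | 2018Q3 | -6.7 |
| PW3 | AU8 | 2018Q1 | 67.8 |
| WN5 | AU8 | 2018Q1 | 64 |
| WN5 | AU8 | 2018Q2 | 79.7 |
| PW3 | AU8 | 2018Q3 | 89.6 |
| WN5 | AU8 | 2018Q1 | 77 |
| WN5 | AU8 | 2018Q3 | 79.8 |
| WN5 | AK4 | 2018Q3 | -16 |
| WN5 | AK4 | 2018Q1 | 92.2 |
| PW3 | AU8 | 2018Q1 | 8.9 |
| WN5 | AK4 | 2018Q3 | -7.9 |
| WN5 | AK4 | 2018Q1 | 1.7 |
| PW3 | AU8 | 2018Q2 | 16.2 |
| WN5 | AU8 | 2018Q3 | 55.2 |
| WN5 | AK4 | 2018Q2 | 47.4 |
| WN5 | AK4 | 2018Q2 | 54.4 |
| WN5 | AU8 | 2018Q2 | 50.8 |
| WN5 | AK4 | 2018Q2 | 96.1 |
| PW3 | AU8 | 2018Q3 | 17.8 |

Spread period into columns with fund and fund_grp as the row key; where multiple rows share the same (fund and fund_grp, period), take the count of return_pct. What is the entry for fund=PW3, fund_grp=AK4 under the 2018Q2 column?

Rows with fund=PW3, fund_grp=AK4 and period=2018Q2: return_pct values are 62.8, 18.9, 40.5.
3 rows match — count = 3.

3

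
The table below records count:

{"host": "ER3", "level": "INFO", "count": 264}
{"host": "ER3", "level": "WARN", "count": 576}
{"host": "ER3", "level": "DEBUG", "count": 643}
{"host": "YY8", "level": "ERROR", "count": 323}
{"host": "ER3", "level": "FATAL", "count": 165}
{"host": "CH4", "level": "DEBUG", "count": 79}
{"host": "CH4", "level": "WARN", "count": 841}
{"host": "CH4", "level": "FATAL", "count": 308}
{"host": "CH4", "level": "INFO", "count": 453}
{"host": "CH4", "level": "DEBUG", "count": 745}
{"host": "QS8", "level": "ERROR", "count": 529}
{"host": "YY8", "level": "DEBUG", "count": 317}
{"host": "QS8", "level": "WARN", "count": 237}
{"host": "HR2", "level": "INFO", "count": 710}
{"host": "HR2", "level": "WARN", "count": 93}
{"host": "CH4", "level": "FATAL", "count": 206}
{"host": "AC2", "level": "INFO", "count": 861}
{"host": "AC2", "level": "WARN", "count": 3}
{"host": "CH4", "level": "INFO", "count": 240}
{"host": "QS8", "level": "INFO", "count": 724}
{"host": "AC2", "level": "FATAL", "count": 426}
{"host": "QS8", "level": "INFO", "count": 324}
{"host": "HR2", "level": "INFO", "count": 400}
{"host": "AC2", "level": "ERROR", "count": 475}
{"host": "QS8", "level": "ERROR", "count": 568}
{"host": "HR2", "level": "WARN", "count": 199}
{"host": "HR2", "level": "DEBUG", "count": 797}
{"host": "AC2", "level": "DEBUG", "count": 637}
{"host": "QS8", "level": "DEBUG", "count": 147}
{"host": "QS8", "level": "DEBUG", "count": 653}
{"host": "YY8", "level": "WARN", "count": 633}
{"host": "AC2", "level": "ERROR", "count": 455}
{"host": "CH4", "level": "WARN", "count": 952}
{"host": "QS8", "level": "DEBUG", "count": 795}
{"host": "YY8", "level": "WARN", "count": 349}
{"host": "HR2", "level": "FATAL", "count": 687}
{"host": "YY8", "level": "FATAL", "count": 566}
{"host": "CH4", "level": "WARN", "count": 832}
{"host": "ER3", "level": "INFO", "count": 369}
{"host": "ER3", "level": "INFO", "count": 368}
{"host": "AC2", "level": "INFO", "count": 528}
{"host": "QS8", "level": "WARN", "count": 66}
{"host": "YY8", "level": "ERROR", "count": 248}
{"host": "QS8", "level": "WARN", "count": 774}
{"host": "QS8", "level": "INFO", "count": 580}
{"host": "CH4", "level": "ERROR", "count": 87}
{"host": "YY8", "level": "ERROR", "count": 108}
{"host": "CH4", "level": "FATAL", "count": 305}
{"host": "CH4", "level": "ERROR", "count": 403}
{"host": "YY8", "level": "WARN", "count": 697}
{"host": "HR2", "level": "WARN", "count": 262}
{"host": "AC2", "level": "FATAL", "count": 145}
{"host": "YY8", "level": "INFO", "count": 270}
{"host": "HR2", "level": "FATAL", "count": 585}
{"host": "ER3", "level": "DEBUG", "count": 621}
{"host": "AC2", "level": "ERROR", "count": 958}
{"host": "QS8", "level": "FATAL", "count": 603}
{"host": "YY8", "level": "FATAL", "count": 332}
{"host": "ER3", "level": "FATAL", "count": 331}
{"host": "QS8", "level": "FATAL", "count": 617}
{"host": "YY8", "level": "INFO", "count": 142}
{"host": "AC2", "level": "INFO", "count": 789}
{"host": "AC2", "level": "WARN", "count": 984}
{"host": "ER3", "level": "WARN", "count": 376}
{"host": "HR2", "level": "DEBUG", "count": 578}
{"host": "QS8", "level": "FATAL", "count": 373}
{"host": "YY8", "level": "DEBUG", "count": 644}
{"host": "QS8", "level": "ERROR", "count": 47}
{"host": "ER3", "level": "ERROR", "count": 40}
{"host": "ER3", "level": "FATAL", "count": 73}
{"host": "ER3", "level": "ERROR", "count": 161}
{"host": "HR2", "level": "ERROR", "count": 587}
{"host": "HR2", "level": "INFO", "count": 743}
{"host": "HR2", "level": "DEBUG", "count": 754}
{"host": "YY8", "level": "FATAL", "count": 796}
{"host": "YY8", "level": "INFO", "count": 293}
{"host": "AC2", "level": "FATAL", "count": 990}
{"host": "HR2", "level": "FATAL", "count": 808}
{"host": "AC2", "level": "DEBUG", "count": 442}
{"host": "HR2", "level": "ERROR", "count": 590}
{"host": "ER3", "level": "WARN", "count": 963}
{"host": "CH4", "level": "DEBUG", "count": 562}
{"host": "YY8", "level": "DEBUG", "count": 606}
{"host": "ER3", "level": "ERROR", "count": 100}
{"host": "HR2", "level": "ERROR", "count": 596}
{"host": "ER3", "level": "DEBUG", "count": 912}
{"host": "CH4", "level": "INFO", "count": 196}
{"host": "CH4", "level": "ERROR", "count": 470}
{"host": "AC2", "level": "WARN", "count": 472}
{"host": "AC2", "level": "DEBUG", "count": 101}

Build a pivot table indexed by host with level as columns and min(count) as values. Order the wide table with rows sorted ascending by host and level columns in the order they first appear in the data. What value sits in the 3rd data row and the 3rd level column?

With rows sorted ascending by host, row 3 is host=ER3. level columns in first-appearance order: INFO, WARN, DEBUG, ERROR, FATAL; column 3 is DEBUG.
Long rows with host=ER3, level=DEBUG: min(643, 621, 912) = 621.

621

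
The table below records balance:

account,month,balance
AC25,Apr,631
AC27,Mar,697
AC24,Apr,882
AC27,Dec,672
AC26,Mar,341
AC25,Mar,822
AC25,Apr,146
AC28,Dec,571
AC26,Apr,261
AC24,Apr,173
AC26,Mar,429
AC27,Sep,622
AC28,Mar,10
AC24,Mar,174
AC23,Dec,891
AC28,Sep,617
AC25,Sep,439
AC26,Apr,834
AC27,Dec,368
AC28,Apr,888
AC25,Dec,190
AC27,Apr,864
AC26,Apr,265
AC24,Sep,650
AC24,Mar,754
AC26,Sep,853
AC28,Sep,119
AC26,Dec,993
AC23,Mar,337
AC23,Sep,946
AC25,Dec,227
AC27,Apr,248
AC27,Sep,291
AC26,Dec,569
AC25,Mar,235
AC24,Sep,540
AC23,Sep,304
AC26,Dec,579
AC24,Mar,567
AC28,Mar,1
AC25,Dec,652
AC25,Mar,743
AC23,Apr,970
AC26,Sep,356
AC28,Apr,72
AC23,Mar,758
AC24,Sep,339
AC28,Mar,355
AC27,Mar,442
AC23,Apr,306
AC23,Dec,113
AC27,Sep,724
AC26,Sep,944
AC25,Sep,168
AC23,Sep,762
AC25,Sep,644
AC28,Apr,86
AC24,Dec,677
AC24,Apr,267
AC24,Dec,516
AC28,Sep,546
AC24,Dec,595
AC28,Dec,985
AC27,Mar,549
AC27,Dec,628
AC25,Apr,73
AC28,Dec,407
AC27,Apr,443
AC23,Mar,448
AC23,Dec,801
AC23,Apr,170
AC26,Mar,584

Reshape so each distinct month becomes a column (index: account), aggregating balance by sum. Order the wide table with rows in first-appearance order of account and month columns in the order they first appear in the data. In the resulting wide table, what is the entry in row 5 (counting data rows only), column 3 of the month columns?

1963

With rows in first-appearance order of account, row 5 is account=AC28. month columns in first-appearance order: Apr, Mar, Dec, Sep; column 3 is Dec.
Long rows with account=AC28, month=Dec: 571 + 985 + 407 = 1963.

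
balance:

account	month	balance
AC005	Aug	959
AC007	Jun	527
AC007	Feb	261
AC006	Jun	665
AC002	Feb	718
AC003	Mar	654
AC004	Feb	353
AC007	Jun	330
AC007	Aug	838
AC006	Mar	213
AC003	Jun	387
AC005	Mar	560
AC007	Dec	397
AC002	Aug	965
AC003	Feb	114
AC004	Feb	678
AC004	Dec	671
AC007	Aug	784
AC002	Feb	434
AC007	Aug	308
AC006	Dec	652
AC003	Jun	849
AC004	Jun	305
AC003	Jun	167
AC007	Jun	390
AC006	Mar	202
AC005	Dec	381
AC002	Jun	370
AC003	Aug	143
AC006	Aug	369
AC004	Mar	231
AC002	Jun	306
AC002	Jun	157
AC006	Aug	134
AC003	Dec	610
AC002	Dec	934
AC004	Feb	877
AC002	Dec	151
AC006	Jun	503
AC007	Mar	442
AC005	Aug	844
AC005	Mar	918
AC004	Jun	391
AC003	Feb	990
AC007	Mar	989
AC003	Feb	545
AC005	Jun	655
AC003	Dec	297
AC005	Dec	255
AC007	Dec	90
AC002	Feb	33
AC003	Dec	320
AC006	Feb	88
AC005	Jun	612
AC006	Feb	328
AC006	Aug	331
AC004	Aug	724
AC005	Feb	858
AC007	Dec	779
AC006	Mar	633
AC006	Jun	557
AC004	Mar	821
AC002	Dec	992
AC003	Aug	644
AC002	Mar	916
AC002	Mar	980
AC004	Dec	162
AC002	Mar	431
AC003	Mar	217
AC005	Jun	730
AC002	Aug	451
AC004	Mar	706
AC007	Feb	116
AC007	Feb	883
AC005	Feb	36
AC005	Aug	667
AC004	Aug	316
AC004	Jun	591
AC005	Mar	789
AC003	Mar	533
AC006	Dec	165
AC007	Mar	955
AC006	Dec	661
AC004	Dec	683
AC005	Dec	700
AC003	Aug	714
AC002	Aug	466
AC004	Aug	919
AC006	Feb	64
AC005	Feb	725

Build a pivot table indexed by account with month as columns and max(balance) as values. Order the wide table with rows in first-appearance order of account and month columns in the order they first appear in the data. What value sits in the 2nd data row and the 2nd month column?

527

With rows in first-appearance order of account, row 2 is account=AC007. month columns in first-appearance order: Aug, Jun, Feb, Mar, Dec; column 2 is Jun.
Long rows with account=AC007, month=Jun: max(527, 330, 390) = 527.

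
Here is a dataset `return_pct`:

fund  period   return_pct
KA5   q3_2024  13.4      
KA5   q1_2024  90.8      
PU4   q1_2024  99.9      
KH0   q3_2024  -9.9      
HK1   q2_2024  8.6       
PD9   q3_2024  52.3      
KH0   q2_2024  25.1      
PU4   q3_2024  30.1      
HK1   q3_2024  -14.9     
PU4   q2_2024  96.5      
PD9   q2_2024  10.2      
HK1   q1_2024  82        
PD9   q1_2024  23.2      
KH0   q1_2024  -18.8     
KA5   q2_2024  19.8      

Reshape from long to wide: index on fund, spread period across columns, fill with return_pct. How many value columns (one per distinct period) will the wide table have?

3 distinct period values: q1_2024, q2_2024, q3_2024.

3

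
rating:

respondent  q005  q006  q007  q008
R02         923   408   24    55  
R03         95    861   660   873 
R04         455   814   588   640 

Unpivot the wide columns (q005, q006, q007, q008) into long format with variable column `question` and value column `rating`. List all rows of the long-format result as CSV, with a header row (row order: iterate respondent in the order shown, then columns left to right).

respondent,question,rating
R02,q005,923
R02,q006,408
R02,q007,24
R02,q008,55
R03,q005,95
R03,q006,861
R03,q007,660
R03,q008,873
R04,q005,455
R04,q006,814
R04,q007,588
R04,q008,640

Each (respondent, column) pair becomes one row: 3 × 4 = 12 rows.
For example, (R02, q005) → rating=923.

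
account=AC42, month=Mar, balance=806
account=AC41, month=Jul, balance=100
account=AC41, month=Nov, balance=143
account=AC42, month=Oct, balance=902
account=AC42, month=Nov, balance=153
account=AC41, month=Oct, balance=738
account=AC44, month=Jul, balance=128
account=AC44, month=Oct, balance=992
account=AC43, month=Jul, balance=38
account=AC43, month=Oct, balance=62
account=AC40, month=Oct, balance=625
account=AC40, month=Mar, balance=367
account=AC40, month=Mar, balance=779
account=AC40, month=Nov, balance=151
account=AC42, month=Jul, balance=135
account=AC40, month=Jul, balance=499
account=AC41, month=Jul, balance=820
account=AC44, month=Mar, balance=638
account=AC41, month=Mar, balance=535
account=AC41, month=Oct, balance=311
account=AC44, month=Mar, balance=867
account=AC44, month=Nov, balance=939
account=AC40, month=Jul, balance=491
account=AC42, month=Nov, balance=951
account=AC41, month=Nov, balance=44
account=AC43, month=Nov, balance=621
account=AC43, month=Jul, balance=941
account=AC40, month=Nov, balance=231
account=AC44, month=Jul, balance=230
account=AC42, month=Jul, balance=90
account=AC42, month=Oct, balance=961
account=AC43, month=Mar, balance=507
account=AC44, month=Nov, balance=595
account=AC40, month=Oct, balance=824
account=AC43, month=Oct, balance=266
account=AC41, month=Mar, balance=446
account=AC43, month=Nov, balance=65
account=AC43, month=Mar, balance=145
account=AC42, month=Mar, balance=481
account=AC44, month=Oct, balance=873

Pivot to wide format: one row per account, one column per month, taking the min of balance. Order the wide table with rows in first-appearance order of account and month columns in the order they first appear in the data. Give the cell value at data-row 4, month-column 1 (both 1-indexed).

145

With rows in first-appearance order of account, row 4 is account=AC43. month columns in first-appearance order: Mar, Jul, Nov, Oct; column 1 is Mar.
Long rows with account=AC43, month=Mar: min(507, 145) = 145.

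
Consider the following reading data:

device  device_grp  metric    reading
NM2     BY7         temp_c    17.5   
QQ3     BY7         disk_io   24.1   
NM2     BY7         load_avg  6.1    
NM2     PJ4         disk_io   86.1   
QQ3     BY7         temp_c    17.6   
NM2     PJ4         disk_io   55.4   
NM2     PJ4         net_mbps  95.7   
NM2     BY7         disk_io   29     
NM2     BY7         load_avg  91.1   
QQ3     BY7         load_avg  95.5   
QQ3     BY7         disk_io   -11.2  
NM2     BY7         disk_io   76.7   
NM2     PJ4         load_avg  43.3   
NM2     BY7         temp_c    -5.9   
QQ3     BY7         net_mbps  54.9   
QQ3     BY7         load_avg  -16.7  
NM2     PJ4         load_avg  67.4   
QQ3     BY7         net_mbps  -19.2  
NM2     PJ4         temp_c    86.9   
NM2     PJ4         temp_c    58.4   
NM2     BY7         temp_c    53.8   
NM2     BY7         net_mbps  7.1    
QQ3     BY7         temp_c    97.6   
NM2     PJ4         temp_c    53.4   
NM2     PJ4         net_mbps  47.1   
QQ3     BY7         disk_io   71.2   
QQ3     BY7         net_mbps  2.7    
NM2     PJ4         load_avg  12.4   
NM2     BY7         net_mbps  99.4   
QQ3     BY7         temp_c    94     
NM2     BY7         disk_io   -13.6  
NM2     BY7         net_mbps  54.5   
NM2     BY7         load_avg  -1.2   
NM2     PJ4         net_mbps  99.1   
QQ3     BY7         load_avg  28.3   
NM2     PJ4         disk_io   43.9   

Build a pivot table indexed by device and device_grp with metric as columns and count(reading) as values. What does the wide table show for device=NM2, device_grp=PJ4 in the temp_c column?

3

Rows with device=NM2, device_grp=PJ4 and metric=temp_c: reading values are 86.9, 58.4, 53.4.
3 rows match — count = 3.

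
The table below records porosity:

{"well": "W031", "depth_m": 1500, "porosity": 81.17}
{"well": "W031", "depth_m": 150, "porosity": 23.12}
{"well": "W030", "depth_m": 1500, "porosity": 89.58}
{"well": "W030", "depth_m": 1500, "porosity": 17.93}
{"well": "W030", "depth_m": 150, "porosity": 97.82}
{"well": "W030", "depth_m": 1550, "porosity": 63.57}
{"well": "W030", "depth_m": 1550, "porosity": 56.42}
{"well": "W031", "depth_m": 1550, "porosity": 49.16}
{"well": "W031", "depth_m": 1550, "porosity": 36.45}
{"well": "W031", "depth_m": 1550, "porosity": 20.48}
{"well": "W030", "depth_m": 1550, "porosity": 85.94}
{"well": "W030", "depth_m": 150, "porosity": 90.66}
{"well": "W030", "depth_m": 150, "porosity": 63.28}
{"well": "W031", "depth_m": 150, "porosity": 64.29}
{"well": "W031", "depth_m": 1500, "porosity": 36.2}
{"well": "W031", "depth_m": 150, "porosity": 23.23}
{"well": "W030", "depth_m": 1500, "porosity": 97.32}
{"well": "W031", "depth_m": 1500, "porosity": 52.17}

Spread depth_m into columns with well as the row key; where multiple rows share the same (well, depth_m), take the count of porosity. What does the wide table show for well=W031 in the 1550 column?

Rows with well=W031 and depth_m=1550: porosity values are 49.16, 36.45, 20.48.
3 rows match — count = 3.

3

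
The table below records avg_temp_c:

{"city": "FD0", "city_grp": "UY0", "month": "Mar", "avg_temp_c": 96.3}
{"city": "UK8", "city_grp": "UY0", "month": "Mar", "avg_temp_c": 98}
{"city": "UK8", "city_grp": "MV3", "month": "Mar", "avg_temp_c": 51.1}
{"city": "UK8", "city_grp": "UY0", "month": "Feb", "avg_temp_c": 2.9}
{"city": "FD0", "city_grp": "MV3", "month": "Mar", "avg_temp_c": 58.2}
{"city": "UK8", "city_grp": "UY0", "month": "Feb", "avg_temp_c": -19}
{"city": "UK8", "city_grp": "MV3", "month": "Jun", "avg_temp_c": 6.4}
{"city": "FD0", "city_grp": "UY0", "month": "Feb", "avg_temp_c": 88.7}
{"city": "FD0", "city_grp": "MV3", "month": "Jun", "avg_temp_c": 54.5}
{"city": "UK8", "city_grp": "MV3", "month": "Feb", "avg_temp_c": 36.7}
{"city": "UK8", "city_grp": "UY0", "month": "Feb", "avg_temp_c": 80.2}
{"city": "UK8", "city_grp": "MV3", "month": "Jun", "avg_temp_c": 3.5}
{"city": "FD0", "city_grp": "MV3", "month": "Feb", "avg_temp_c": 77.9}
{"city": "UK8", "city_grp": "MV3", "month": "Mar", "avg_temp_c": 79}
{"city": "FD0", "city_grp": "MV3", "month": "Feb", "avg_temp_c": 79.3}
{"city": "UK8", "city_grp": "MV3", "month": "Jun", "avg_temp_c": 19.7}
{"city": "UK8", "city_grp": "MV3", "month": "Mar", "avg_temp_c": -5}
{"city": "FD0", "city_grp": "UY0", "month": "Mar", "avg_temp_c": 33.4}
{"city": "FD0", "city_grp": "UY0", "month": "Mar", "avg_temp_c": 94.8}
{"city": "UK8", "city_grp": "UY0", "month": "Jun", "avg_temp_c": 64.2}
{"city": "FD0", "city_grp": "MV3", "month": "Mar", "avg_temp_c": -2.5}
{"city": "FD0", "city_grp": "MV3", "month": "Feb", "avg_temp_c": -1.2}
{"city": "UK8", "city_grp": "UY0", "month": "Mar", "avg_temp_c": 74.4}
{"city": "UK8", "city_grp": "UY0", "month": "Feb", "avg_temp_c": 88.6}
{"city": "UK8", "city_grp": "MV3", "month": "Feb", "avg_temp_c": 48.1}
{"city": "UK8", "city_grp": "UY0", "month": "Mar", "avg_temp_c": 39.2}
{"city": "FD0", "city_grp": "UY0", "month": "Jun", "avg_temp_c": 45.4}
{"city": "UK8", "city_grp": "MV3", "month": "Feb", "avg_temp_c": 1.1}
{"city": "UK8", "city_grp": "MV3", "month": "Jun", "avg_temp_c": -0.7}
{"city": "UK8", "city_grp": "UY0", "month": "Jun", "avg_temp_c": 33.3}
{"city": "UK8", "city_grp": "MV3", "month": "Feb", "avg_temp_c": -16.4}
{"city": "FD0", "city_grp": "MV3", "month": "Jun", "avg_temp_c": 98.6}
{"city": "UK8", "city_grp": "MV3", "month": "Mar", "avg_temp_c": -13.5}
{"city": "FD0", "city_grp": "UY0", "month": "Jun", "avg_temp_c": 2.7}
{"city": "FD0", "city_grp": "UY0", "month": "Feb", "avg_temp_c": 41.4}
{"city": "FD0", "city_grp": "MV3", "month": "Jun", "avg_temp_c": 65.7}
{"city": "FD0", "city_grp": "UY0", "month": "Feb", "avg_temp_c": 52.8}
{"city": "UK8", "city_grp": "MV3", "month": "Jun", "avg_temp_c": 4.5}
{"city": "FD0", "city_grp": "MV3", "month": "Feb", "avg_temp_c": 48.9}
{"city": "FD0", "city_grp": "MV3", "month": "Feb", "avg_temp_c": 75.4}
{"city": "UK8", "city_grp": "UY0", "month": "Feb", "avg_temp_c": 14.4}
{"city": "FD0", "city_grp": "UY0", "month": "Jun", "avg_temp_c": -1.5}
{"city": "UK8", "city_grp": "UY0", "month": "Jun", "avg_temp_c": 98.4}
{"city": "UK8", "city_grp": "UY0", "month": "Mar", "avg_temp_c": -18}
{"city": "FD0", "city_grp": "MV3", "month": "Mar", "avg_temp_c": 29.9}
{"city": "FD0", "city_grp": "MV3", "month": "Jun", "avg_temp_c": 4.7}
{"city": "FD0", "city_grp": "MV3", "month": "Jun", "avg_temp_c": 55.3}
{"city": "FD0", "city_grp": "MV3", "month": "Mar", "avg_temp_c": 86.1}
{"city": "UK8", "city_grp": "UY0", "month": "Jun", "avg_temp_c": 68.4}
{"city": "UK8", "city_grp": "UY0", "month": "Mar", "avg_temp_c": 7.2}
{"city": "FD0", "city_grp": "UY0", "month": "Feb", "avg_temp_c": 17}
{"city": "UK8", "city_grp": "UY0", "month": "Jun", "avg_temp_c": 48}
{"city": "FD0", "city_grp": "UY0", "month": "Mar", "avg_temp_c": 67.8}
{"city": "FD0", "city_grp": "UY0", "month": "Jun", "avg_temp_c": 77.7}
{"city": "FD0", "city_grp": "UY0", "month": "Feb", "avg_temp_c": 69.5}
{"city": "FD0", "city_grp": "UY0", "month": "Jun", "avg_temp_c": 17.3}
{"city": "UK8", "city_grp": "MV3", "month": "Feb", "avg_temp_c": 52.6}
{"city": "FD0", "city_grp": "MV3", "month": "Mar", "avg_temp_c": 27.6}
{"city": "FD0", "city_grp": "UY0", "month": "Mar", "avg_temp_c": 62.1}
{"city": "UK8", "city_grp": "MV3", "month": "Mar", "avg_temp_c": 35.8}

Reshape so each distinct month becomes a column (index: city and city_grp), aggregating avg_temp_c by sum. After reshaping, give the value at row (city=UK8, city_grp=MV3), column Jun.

Rows with city=UK8, city_grp=MV3 and month=Jun: avg_temp_c values are 6.4, 3.5, 19.7, -0.7, 4.5.
6.4 + 3.5 + 19.7 + -0.7 + 4.5 = 33.4.

33.4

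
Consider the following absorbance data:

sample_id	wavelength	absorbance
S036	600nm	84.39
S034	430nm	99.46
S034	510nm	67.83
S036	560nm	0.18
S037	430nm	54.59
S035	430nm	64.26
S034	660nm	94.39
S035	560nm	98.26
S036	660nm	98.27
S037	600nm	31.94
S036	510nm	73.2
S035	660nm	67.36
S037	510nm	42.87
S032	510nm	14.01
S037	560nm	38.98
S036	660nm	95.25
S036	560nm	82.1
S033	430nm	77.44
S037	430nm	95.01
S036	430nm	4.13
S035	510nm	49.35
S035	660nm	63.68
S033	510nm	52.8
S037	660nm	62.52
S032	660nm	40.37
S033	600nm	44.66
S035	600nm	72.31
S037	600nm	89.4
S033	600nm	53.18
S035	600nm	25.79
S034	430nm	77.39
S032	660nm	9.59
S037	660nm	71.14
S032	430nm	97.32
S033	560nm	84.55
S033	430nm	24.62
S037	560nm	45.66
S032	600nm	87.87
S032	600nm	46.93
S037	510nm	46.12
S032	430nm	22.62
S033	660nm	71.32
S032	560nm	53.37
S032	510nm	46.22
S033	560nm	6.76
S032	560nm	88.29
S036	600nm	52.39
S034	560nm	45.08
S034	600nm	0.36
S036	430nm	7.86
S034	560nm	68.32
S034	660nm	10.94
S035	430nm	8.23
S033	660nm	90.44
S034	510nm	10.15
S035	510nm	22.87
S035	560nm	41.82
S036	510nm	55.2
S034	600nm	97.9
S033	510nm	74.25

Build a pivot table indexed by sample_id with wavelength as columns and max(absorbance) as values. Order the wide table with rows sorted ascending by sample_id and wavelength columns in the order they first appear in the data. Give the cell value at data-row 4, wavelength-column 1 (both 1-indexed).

72.31

With rows sorted ascending by sample_id, row 4 is sample_id=S035. wavelength columns in first-appearance order: 600nm, 430nm, 510nm, 560nm, 660nm; column 1 is 600nm.
Long rows with sample_id=S035, wavelength=600nm: max(72.31, 25.79) = 72.31.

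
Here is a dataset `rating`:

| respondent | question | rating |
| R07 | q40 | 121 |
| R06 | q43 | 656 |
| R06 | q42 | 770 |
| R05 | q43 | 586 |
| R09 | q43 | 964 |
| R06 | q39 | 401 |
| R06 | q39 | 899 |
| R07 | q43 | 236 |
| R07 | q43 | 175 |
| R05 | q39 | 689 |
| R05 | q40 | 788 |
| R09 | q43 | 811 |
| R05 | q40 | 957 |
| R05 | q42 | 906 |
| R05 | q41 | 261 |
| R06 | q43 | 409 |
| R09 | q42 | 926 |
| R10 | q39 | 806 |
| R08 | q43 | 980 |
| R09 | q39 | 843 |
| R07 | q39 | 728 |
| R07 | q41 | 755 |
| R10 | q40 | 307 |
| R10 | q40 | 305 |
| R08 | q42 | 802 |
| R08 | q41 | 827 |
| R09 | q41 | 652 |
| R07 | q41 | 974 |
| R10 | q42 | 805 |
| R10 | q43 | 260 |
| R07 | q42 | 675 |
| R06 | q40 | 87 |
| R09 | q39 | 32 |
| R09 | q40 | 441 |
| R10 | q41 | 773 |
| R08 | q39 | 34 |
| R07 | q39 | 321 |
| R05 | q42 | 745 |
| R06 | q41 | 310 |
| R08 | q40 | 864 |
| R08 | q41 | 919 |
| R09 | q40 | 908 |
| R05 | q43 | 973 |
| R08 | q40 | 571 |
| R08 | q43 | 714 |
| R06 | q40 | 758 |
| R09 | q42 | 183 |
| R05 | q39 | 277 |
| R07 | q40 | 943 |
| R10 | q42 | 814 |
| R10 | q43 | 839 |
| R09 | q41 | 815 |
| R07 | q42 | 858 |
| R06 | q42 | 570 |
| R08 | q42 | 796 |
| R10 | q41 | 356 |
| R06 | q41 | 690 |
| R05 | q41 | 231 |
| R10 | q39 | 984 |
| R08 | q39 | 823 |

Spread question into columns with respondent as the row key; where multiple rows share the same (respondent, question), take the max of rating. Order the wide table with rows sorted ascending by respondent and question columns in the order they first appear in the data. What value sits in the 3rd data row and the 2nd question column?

With rows sorted ascending by respondent, row 3 is respondent=R07. question columns in first-appearance order: q40, q43, q42, q39, q41; column 2 is q43.
Long rows with respondent=R07, question=q43: max(236, 175) = 236.

236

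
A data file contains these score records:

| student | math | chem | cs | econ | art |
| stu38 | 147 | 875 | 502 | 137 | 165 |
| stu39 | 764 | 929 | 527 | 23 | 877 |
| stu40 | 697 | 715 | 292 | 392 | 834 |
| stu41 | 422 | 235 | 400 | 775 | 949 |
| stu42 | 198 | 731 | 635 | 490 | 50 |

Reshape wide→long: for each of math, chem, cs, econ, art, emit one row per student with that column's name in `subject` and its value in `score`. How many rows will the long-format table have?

5 student values × 5 melted columns = 25 rows.

25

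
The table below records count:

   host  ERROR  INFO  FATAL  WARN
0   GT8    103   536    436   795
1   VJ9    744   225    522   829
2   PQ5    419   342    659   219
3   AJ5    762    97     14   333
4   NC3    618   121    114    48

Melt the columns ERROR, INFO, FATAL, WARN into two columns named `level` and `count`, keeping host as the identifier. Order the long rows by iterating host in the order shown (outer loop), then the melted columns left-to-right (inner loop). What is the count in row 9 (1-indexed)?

419

20 rows total (5 × 4). Row 9: index ⌊(9-1)/4⌋ = 2 into host → PQ5; (9-1) mod 4 = 0 into the melted columns → ERROR.
So row 9 is (PQ5, ERROR, 419); count = 419.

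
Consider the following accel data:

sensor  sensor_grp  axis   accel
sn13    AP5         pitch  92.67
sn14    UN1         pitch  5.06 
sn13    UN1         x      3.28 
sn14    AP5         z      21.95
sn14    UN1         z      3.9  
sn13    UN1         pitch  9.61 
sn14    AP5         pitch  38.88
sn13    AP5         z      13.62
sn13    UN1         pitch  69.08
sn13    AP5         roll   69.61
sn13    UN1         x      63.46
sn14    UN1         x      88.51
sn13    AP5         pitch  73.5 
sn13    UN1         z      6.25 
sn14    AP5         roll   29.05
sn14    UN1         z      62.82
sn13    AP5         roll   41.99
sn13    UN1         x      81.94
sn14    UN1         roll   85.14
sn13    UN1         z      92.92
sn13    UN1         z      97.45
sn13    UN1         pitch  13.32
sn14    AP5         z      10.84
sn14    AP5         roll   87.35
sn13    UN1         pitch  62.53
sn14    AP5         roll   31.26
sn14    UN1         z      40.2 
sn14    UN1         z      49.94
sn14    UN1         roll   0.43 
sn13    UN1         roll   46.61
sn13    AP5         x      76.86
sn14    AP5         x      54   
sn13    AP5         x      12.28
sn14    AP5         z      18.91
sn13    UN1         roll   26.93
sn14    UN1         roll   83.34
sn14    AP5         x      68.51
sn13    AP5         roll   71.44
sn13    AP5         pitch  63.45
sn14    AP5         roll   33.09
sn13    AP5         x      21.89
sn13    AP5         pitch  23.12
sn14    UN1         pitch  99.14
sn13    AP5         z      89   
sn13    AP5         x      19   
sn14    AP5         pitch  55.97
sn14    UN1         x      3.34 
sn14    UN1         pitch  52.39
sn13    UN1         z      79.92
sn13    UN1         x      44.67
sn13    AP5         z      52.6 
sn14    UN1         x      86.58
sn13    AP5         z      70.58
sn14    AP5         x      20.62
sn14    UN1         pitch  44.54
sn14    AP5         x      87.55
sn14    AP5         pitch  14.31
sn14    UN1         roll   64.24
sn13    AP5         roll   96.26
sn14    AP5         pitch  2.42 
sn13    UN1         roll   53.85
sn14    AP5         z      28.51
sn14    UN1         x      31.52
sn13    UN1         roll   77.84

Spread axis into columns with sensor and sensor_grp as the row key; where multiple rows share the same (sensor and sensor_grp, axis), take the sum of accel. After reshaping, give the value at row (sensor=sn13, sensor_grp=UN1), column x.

193.35

Rows with sensor=sn13, sensor_grp=UN1 and axis=x: accel values are 3.28, 63.46, 81.94, 44.67.
3.28 + 63.46 + 81.94 + 44.67 = 193.35.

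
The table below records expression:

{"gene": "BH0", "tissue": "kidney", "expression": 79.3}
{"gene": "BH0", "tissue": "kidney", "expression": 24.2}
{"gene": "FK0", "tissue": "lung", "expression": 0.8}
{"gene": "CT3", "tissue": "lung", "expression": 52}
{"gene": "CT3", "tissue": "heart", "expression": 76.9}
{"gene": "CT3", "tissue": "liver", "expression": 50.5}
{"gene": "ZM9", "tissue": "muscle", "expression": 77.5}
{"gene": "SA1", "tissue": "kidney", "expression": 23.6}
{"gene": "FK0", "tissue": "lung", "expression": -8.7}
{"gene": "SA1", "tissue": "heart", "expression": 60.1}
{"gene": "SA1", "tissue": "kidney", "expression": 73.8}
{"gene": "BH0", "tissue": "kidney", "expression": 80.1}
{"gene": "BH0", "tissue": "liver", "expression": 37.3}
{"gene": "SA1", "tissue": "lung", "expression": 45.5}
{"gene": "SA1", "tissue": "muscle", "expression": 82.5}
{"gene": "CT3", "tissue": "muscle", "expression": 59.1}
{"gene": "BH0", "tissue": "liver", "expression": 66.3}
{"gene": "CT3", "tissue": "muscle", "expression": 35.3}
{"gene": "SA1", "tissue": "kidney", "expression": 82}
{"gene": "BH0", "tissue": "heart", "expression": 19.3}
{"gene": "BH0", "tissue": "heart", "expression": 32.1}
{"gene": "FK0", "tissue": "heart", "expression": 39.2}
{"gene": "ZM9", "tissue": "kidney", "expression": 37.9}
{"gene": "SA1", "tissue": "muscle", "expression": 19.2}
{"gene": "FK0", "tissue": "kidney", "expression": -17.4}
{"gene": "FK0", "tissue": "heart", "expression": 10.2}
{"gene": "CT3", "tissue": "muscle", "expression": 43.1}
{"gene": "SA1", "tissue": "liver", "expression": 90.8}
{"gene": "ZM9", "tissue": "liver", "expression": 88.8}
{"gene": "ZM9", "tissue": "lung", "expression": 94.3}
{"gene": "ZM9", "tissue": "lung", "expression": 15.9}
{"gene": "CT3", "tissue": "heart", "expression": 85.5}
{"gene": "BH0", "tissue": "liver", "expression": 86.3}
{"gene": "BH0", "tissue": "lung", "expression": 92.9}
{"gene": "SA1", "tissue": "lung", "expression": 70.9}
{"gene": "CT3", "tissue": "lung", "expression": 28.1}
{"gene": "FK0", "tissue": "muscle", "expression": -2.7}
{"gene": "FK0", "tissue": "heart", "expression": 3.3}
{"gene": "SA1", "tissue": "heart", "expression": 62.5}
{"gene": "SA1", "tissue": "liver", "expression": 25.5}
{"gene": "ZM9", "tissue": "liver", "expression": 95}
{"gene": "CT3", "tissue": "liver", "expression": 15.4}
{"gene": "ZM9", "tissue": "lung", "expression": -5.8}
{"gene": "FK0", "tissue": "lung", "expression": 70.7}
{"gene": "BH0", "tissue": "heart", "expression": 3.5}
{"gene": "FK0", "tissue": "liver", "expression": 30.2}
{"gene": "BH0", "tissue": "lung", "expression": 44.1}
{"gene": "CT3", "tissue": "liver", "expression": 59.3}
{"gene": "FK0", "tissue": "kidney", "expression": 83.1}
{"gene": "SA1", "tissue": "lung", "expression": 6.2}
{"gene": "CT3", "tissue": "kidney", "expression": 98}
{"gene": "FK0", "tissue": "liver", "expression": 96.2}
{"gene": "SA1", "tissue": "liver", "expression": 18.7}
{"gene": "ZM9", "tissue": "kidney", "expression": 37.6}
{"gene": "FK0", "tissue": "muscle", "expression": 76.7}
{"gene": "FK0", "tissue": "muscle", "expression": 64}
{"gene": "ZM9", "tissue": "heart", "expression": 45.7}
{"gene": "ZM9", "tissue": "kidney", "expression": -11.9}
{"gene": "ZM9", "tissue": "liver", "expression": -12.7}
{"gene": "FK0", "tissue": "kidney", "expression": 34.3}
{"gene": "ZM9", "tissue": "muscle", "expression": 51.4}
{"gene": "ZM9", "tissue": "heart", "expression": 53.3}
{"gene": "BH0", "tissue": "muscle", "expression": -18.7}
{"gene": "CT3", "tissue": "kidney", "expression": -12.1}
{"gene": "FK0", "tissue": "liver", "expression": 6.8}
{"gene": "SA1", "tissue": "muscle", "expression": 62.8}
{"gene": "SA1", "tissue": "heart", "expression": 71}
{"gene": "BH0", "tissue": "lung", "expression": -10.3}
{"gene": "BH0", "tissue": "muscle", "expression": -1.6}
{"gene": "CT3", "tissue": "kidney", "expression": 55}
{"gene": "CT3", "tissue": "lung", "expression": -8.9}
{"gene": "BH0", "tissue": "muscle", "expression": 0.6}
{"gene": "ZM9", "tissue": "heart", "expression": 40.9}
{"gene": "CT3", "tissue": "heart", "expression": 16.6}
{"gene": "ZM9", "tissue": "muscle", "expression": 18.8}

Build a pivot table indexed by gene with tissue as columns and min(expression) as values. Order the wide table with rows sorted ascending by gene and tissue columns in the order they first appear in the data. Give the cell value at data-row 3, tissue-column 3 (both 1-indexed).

3.3

With rows sorted ascending by gene, row 3 is gene=FK0. tissue columns in first-appearance order: kidney, lung, heart, liver, muscle; column 3 is heart.
Long rows with gene=FK0, tissue=heart: min(39.2, 10.2, 3.3) = 3.3.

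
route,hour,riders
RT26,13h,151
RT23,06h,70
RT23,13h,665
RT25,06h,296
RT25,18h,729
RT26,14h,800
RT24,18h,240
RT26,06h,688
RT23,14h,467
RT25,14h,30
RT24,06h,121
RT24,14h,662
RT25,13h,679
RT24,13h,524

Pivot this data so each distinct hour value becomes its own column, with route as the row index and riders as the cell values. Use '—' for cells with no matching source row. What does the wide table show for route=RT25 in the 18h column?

The long row with route=RT25, hour=18h has riders=729.

729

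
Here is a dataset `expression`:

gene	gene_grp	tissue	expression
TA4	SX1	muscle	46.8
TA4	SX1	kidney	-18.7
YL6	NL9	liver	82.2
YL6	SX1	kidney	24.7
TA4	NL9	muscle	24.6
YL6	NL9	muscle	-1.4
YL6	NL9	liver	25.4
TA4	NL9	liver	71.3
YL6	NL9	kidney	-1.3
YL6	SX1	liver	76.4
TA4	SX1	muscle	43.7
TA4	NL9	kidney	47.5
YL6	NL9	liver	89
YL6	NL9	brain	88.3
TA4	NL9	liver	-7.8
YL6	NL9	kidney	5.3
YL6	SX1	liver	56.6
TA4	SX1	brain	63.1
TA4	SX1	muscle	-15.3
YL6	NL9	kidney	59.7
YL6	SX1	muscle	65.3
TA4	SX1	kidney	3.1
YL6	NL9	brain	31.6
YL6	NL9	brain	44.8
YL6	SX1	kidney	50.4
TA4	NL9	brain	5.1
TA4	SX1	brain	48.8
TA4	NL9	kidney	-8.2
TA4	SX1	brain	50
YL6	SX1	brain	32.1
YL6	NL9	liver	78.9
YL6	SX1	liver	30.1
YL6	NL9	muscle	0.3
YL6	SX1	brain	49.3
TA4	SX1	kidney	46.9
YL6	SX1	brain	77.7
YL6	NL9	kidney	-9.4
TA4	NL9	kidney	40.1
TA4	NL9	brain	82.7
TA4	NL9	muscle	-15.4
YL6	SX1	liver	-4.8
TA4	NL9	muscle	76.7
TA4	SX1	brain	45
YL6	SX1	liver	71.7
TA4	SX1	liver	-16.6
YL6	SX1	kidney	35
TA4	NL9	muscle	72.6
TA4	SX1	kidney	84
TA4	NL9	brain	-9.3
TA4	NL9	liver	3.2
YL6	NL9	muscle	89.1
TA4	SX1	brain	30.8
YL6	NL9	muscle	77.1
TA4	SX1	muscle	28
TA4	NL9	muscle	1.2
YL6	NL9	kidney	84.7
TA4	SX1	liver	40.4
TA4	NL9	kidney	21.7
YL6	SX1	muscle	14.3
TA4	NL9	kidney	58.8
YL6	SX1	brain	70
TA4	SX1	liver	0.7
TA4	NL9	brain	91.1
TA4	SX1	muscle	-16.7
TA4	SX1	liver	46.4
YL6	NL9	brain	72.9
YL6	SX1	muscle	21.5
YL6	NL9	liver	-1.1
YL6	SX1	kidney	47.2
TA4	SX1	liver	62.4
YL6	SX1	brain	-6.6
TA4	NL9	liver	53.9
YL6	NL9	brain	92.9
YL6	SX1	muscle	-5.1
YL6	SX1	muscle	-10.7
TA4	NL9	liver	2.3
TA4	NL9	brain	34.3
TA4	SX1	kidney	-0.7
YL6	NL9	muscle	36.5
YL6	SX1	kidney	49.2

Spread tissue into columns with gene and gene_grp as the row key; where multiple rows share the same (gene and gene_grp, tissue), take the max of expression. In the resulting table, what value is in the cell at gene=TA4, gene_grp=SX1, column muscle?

46.8

Rows with gene=TA4, gene_grp=SX1 and tissue=muscle: expression values are 46.8, 43.7, -15.3, 28, -16.7.
max(46.8, 43.7, -15.3, 28, -16.7) = 46.8.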